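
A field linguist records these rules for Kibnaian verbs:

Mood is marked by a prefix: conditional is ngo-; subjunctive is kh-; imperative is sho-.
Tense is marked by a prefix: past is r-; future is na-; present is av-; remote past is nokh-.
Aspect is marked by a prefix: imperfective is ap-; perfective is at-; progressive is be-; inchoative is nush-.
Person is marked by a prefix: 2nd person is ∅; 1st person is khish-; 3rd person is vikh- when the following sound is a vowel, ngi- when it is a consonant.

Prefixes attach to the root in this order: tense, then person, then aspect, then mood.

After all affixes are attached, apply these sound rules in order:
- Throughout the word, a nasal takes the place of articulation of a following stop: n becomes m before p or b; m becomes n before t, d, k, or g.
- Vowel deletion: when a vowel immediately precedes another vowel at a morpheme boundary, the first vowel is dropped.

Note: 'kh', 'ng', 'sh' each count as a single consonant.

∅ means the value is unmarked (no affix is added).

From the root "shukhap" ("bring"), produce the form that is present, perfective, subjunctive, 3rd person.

khatvikhavshukhap

Attach tense present av- → avshukhap.
Attach person 3rd person vikh- (before vowel 'a') → vikhavshukhap.
Attach aspect perfective at- → atvikhavshukhap.
Attach mood subjunctive kh- → khatvikhavshukhap.
Nasal assimilation: no change.
Vowel deletion: no change.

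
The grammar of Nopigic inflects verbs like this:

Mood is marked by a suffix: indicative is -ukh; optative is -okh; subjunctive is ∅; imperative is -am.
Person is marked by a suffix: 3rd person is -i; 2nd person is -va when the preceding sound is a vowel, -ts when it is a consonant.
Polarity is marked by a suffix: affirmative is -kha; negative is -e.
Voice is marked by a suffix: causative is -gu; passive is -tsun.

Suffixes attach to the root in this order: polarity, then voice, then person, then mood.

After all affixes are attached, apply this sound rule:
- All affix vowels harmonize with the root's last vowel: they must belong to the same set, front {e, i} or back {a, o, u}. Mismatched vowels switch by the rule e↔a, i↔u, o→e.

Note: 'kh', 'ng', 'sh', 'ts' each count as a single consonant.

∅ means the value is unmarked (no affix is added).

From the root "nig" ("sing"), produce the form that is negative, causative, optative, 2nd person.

Attach polarity negative -e → nige.
Attach voice causative -gu → nigegu.
Attach person 2nd person -va (after vowel 'u') → nigeguva.
Attach mood optative -okh → nigeguvaokh.
Apply vowel harmony: nigeguvaokh → nigegiveekh.

nigegiveekh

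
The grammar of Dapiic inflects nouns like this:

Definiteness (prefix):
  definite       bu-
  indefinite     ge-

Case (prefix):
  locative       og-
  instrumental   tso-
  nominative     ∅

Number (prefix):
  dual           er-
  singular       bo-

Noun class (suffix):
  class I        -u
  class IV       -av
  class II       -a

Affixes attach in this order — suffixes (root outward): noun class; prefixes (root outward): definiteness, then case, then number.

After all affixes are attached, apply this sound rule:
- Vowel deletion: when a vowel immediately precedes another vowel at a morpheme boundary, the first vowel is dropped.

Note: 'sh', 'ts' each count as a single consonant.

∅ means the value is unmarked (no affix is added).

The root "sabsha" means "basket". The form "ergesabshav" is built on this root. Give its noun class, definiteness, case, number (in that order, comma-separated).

Segment: er-ge-sabsha-av.
noun class: -av → class IV.
definiteness: ge- → indefinite.
case: ∅ → nominative.
number: er- → dual.

class IV, indefinite, nominative, dual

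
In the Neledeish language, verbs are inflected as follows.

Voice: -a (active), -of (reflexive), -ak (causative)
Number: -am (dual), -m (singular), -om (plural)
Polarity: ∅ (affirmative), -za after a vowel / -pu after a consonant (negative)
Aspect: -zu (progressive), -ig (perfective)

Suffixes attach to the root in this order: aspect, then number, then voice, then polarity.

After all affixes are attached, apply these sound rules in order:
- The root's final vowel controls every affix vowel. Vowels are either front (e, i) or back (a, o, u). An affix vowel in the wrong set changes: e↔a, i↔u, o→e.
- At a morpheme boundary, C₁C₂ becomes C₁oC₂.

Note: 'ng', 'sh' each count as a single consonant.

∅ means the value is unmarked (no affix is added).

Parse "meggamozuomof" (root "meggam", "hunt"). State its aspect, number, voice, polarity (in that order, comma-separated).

Segment: meggam-zu-om-of.
aspect: -zu → progressive.
number: -om → plural.
voice: -of → reflexive.
polarity: ∅ → affirmative.

progressive, plural, reflexive, affirmative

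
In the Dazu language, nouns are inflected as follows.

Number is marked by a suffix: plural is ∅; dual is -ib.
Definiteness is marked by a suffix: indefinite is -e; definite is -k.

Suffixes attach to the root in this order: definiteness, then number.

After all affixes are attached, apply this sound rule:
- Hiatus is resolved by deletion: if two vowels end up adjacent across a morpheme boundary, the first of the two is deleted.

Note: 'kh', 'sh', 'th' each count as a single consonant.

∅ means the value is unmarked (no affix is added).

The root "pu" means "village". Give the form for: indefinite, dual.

Attach definiteness indefinite -e → pue.
Attach number dual -ib → pueib.
Apply vowel deletion: pueib → pib.

pib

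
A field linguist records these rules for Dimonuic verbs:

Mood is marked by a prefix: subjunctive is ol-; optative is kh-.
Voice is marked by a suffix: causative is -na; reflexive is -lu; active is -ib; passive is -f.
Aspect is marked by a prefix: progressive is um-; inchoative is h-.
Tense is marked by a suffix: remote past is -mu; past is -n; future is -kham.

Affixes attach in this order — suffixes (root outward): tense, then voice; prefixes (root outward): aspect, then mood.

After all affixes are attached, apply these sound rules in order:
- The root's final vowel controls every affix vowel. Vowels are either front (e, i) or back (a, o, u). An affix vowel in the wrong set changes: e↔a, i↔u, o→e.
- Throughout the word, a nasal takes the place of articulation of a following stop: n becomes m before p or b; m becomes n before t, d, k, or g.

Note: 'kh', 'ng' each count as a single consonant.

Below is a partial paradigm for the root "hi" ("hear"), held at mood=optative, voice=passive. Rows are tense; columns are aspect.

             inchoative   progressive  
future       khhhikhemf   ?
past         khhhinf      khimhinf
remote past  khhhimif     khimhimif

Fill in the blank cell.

Attach aspect progressive um- → umhi.
Attach tense future -kham → umhikham.
Attach mood optative kh- → khumhikham.
Attach voice passive -f → khumhikhamf.
Apply vowel harmony: khumhikhamf → khimhikhemf.
Nasal assimilation: no change.

khimhikhemf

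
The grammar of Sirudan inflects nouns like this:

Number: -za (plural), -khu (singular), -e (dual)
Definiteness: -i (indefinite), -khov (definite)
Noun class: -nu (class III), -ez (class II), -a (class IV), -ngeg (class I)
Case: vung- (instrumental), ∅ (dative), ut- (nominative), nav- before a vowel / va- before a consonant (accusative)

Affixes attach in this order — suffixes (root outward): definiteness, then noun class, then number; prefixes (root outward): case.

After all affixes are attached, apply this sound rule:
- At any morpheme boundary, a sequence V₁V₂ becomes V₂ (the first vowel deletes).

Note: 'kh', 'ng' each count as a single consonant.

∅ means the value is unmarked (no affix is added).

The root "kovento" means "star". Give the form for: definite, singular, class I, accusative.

Attach definiteness definite -khov → koventokhov.
Attach noun class class I -ngeg → koventokhovngeg.
Attach number singular -khu → koventokhovngegkhu.
Attach case accusative va- (before consonant 'k') → vakoventokhovngegkhu.
Vowel deletion: no change.

vakoventokhovngegkhu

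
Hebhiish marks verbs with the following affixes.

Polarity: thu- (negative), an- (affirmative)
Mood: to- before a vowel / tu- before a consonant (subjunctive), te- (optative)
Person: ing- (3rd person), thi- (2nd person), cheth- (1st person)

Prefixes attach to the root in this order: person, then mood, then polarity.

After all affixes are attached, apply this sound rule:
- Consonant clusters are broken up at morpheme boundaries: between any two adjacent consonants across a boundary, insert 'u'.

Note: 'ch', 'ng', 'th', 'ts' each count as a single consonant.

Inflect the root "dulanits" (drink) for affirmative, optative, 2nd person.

Attach person 2nd person thi- → thidulanits.
Attach mood optative te- → tethidulanits.
Attach polarity affirmative an- → antethidulanits.
Apply epenthesis: antethidulanits → anutethidulanits.

anutethidulanits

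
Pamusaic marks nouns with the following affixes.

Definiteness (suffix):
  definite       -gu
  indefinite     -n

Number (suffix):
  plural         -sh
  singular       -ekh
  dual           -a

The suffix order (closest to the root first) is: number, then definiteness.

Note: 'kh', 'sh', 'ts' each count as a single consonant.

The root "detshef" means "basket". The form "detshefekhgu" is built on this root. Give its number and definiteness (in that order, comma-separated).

Segment: detshef-ekh-gu.
number: -ekh → singular.
definiteness: -gu → definite.

singular, definite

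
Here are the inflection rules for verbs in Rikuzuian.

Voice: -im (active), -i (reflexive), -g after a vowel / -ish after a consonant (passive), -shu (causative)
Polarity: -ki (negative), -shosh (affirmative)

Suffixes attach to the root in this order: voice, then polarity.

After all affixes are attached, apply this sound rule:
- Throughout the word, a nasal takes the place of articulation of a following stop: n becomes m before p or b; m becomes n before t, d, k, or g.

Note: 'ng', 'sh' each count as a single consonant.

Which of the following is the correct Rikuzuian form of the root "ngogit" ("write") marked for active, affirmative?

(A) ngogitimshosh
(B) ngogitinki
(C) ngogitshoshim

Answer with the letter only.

A

Attach voice active -im → ngogitim.
Attach polarity affirmative -shosh → ngogitimshosh.
Nasal assimilation: no change.
So the correct form is ngogitimshosh, option (A).
(C) ngogitshoshim is wrong: it has the affixes in the wrong order.
(B) ngogitinki is wrong: it uses negative instead of affirmative for polarity.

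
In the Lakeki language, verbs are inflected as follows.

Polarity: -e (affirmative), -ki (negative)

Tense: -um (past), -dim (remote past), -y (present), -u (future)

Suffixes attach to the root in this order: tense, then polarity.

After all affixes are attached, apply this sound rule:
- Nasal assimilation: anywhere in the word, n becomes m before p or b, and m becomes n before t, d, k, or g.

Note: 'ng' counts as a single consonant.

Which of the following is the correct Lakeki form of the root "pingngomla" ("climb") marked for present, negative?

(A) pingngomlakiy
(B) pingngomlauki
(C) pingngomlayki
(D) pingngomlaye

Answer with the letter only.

Attach tense present -y → pingngomlay.
Attach polarity negative -ki → pingngomlayki.
Nasal assimilation: no change.
So the correct form is pingngomlayki, option (C).
(A) pingngomlakiy is wrong: it has the affixes in the wrong order.
(B) pingngomlauki is wrong: it uses future instead of present for tense.
(D) pingngomlaye is wrong: it uses affirmative instead of negative for polarity.

C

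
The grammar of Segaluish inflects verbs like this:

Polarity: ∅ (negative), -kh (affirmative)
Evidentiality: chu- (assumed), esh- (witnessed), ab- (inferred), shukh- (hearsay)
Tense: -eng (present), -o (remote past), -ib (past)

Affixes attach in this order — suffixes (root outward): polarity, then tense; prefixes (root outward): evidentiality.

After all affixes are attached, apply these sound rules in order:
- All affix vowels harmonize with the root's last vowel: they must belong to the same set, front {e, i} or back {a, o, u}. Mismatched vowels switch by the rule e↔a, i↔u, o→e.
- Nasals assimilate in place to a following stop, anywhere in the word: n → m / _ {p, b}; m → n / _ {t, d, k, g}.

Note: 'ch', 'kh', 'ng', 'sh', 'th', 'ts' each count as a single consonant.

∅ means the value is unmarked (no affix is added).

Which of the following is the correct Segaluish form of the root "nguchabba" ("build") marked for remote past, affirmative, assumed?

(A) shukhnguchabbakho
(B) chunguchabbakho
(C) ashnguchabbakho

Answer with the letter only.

B

Attach polarity affirmative -kh → nguchabbakh.
Attach evidentiality assumed chu- → chunguchabbakh.
Attach tense remote past -o → chunguchabbakho.
Vowel harmony: no change.
Nasal assimilation: no change.
So the correct form is chunguchabbakho, option (B).
(A) shukhnguchabbakho is wrong: it uses hearsay instead of assumed for evidentiality.
(C) ashnguchabbakho is wrong: it uses witnessed instead of assumed for evidentiality.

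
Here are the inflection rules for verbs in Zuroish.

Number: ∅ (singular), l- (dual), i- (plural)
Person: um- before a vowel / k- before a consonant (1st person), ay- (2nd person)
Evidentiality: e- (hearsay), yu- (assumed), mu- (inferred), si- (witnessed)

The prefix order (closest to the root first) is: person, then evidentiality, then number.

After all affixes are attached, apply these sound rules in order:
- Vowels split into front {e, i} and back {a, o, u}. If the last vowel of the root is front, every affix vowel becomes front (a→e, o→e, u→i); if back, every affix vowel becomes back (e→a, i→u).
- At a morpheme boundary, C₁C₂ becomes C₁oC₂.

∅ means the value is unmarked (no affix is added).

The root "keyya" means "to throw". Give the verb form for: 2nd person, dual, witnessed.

losuayokeyya

Attach person 2nd person ay- → aykeyya.
Attach evidentiality witnessed si- → siaykeyya.
Attach number dual l- → lsiaykeyya.
Apply vowel harmony: lsiaykeyya → lsuaykeyya.
Apply epenthesis: lsuaykeyya → losuayokeyya.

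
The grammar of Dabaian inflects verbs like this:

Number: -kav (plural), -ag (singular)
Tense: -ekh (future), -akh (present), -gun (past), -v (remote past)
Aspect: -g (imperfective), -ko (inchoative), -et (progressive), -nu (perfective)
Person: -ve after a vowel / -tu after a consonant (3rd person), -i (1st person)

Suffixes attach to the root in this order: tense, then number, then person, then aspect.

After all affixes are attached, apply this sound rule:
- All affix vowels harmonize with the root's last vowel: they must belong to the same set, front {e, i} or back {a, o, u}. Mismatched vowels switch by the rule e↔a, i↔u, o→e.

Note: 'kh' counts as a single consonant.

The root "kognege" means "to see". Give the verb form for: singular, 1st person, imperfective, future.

Attach tense future -ekh → kognegeekh.
Attach number singular -ag → kognegeekhag.
Attach person 1st person -i → kognegeekhagi.
Attach aspect imperfective -g → kognegeekhagig.
Apply vowel harmony: kognegeekhagig → kognegeekhegig.

kognegeekhegig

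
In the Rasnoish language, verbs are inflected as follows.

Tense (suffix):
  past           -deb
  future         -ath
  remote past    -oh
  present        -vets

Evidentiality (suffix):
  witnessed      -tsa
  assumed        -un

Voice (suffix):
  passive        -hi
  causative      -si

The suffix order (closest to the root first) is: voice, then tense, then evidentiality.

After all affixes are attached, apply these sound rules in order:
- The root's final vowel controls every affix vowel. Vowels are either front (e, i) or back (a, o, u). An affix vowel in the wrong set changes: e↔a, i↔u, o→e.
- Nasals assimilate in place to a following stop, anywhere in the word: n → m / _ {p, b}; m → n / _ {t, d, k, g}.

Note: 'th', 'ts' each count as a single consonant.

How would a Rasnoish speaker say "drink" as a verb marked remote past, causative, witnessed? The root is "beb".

Attach voice causative -si → bebsi.
Attach tense remote past -oh → bebsioh.
Attach evidentiality witnessed -tsa → bebsiohtsa.
Apply vowel harmony: bebsiohtsa → bebsiehtse.
Nasal assimilation: no change.

bebsiehtse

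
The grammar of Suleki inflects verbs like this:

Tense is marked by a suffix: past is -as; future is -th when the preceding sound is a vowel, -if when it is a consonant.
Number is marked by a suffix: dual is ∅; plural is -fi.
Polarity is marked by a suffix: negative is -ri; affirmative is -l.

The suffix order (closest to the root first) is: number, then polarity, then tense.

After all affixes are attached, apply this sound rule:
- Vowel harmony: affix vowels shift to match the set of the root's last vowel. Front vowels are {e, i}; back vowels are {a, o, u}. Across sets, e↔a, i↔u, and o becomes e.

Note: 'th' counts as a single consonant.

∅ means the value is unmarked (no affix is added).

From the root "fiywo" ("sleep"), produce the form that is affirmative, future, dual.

fiywoluf

number = dual: zero marking, form stays fiywo.
Attach polarity affirmative -l → fiywol.
Attach tense future -if (after consonant 'l') → fiywolif.
Apply vowel harmony: fiywolif → fiywoluf.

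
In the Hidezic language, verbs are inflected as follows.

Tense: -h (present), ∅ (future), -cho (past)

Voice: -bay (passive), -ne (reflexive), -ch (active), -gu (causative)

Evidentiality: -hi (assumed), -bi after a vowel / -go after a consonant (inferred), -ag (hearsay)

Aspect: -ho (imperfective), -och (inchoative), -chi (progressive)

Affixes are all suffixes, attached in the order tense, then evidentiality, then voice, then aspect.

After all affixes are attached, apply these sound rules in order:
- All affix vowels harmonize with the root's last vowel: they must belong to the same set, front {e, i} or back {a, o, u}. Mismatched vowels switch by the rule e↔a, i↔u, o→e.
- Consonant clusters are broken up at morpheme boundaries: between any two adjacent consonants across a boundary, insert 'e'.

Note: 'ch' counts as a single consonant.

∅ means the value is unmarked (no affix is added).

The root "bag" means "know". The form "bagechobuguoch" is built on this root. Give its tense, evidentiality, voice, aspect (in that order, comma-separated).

Segment: bag-cho-bi-gu-och.
tense: -cho → past.
evidentiality: -bi/go → inferred.
voice: -gu → causative.
aspect: -och → inchoative.

past, inferred, causative, inchoative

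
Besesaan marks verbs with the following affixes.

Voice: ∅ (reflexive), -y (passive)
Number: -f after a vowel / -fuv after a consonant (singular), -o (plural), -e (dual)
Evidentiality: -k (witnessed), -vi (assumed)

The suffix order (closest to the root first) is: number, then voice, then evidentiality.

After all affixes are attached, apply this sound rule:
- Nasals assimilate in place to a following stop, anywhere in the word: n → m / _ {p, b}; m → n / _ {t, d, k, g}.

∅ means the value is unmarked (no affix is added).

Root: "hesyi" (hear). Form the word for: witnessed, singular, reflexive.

Attach number singular -f (after vowel 'i') → hesyif.
voice = reflexive: zero marking, form stays hesyif.
Attach evidentiality witnessed -k → hesyifk.
Nasal assimilation: no change.

hesyifk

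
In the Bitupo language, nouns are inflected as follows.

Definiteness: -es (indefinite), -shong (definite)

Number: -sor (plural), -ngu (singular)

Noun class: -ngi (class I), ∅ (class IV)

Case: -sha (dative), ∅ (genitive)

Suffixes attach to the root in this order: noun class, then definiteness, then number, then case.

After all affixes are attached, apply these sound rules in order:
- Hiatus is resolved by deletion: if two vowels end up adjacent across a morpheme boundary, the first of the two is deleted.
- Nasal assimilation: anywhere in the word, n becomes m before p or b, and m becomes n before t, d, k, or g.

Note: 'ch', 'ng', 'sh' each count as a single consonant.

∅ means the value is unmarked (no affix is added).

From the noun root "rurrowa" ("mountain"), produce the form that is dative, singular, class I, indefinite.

Attach noun class class I -ngi → rurrowangi.
Attach definiteness indefinite -es → rurrowangies.
Attach number singular -ngu → rurrowangiesngu.
Attach case dative -sha → rurrowangiesngusha.
Apply vowel deletion: rurrowangiesngusha → rurrowangesngusha.
Nasal assimilation: no change.

rurrowangesngusha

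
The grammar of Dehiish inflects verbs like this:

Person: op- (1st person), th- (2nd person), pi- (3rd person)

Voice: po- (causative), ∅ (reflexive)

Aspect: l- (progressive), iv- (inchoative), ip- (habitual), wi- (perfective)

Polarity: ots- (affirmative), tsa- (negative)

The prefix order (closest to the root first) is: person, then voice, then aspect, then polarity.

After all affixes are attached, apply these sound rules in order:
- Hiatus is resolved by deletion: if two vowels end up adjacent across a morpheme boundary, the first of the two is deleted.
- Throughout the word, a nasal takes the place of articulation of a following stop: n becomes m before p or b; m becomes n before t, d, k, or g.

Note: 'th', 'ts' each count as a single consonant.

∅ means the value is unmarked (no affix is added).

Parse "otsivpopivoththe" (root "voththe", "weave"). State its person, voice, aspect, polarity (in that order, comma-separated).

3rd person, causative, inchoative, affirmative

Segment: ots-iv-po-pi-voththe.
person: pi- → 3rd person.
voice: po- → causative.
aspect: iv- → inchoative.
polarity: ots- → affirmative.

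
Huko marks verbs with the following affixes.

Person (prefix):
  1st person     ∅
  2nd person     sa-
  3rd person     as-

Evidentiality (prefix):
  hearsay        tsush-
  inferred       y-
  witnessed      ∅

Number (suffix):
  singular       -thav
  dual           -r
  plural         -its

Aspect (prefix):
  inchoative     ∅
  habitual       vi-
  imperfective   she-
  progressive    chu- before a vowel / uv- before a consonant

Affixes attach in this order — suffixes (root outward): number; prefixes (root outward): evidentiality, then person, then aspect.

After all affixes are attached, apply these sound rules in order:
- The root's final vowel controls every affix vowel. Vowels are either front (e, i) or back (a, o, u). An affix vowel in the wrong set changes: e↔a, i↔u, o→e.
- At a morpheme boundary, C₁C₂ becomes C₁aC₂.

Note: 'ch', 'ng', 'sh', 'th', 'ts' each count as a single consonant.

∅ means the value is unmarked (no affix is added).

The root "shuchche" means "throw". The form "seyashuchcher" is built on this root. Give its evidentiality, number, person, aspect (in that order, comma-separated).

inferred, dual, 2nd person, inchoative

Segment: sa-y-shuchche-r.
evidentiality: y- → inferred.
number: -r → dual.
person: sa- → 2nd person.
aspect: ∅ → inchoative.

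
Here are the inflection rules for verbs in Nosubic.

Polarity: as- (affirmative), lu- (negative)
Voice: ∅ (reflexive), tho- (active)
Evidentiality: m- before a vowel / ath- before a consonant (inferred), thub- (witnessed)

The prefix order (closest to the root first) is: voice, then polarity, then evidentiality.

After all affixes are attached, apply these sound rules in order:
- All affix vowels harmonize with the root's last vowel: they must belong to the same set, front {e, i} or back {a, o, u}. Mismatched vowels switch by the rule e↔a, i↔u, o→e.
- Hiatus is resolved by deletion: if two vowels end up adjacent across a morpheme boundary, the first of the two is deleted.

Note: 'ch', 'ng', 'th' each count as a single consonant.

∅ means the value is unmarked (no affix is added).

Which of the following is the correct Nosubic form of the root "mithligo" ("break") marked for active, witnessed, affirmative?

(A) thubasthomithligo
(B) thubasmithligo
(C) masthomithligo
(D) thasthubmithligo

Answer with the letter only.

A

Attach voice active tho- → thomithligo.
Attach polarity affirmative as- → asthomithligo.
Attach evidentiality witnessed thub- → thubasthomithligo.
Vowel harmony: no change.
Vowel deletion: no change.
So the correct form is thubasthomithligo, option (A).
(B) thubasmithligo is wrong: it uses reflexive instead of active for voice.
(D) thasthubmithligo is wrong: it has the affixes in the wrong order.
(C) masthomithligo is wrong: it uses inferred instead of witnessed for evidentiality.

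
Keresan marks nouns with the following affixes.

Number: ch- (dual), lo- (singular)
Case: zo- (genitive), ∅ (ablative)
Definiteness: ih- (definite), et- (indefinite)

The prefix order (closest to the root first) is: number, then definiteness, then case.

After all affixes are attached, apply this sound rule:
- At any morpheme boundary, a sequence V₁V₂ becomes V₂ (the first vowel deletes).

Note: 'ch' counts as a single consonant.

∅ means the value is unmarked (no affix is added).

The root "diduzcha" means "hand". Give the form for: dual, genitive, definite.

Attach number dual ch- → chdiduzcha.
Attach definiteness definite ih- → ihchdiduzcha.
Attach case genitive zo- → zoihchdiduzcha.
Apply vowel deletion: zoihchdiduzcha → zihchdiduzcha.

zihchdiduzcha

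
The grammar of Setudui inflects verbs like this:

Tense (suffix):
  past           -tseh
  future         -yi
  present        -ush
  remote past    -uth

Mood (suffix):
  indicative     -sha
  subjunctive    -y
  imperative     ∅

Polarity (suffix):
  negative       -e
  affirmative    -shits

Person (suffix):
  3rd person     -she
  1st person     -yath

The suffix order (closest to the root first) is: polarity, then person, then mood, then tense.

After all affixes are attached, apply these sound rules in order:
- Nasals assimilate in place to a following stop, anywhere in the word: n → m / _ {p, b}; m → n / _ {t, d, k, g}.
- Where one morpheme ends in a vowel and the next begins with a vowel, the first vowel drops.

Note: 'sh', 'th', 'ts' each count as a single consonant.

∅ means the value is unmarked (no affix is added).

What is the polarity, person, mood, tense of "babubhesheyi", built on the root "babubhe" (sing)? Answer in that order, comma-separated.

Segment: babubhe-e-she-yi.
polarity: -e → negative.
person: -she → 3rd person.
mood: ∅ → imperative.
tense: -yi → future.

negative, 3rd person, imperative, future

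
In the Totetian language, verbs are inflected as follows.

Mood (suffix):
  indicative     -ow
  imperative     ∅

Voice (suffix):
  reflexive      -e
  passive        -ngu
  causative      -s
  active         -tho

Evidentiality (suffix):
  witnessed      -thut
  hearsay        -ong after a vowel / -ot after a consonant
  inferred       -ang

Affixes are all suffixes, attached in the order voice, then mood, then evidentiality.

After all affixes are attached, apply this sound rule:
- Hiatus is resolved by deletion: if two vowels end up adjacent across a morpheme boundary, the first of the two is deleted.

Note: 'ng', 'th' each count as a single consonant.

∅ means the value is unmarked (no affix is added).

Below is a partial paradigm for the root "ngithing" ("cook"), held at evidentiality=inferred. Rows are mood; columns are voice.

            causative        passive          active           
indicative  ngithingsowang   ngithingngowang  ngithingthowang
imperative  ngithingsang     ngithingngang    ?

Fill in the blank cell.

Attach voice active -tho → ngithingtho.
mood = imperative: zero marking, form stays ngithingtho.
Attach evidentiality inferred -ang → ngithingthoang.
Apply vowel deletion: ngithingthoang → ngithingthang.

ngithingthang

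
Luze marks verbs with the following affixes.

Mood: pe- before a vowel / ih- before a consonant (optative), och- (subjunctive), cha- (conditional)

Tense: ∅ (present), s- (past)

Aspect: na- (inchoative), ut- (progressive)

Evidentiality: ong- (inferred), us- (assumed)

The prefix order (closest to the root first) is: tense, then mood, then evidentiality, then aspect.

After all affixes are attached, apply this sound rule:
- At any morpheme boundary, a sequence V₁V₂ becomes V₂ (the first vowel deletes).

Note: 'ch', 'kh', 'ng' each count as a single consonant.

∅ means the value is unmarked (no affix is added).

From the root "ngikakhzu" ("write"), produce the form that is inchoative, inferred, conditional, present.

tense = present: zero marking, form stays ngikakhzu.
Attach mood conditional cha- → changikakhzu.
Attach evidentiality inferred ong- → ongchangikakhzu.
Attach aspect inchoative na- → naongchangikakhzu.
Apply vowel deletion: naongchangikakhzu → nongchangikakhzu.

nongchangikakhzu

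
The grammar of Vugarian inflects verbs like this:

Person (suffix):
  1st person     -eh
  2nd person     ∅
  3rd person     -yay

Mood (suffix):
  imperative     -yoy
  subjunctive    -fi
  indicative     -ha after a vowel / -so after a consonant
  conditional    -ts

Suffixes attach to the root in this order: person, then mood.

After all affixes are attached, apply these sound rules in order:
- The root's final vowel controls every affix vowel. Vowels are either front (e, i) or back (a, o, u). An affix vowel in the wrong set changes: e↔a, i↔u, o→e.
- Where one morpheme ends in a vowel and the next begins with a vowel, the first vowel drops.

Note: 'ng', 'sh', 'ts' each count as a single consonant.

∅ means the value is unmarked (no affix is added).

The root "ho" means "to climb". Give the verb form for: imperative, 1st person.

Attach person 1st person -eh → hoeh.
Attach mood imperative -yoy → hoehyoy.
Apply vowel harmony: hoehyoy → hoahyoy.
Apply vowel deletion: hoahyoy → hahyoy.

hahyoy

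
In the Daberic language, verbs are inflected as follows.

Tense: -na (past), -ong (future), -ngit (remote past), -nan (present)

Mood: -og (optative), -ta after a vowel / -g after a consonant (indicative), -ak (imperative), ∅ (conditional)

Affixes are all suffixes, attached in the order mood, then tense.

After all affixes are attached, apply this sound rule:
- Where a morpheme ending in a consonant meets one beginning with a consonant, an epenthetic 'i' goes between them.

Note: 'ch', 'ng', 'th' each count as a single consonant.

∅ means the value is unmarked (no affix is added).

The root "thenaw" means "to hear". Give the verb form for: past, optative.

Attach mood optative -og → thenawog.
Attach tense past -na → thenawogna.
Apply epenthesis: thenawogna → thenawogina.

thenawogina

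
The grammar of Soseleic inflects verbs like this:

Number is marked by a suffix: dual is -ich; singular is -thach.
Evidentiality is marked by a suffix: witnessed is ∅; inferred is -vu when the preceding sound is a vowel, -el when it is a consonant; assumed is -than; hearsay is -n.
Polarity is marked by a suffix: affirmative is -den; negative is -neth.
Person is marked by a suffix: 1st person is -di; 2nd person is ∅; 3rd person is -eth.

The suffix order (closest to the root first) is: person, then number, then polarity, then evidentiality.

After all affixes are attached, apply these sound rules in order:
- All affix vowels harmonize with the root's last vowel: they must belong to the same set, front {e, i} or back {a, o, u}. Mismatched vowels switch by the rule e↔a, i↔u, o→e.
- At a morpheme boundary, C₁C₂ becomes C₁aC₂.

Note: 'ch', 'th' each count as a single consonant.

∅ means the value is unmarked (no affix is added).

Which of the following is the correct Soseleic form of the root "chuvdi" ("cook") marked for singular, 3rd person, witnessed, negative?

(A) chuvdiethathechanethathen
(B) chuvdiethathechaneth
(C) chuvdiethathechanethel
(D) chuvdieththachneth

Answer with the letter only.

Attach person 3rd person -eth → chuvdieth.
Attach number singular -thach → chuvdieththach.
Attach polarity negative -neth → chuvdieththachneth.
evidentiality = witnessed: zero marking, form stays chuvdieththachneth.
Apply vowel harmony: chuvdieththachneth → chuvdieththechneth.
Apply epenthesis: chuvdieththechneth → chuvdiethathechaneth.
So the correct form is chuvdiethathechaneth, option (B).
(C) chuvdiethathechanethel is wrong: it uses inferred instead of witnessed for evidentiality.
(D) chuvdieththachneth is wrong: it fails to apply the sound rule(s).
(A) chuvdiethathechanethathen is wrong: it uses assumed instead of witnessed for evidentiality.

B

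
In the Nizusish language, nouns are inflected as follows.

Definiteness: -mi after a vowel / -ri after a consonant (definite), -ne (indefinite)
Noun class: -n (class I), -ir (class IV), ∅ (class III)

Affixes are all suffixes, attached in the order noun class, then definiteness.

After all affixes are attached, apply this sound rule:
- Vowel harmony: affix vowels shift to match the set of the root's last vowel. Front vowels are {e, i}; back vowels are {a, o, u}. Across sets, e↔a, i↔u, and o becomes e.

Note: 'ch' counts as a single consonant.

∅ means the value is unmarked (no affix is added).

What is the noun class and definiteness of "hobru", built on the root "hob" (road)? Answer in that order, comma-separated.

class III, definite

Segment: hob-ri.
noun class: ∅ → class III.
definiteness: -mi/ri → definite.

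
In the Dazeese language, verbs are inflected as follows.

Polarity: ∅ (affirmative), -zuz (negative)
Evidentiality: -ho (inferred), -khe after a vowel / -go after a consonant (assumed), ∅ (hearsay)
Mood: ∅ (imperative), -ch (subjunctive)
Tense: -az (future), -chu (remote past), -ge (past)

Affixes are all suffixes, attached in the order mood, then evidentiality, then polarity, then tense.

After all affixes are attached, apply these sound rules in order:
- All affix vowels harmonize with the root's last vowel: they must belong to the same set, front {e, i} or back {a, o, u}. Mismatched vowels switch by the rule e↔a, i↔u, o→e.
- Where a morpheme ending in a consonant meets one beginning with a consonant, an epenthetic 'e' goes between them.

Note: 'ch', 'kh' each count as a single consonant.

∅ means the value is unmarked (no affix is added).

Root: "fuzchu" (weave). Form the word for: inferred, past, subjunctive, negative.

fuzchuchehozuzega

Attach mood subjunctive -ch → fuzchuch.
Attach evidentiality inferred -ho → fuzchuchho.
Attach polarity negative -zuz → fuzchuchhozuz.
Attach tense past -ge → fuzchuchhozuzge.
Apply vowel harmony: fuzchuchhozuzge → fuzchuchhozuzga.
Apply epenthesis: fuzchuchhozuzga → fuzchuchehozuzega.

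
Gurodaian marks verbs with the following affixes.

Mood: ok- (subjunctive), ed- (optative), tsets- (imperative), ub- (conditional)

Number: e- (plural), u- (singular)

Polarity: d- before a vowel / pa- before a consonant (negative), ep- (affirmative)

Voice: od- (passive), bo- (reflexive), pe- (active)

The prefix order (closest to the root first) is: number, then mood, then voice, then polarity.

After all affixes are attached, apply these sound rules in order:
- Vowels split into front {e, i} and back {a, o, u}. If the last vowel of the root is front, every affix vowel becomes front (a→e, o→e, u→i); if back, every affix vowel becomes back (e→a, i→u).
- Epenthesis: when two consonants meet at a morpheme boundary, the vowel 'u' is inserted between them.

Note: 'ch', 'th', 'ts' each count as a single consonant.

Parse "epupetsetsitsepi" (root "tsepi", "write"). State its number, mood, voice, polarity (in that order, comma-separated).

singular, imperative, active, affirmative

Segment: ep-pe-tsets-u-tsepi.
number: u- → singular.
mood: tsets- → imperative.
voice: pe- → active.
polarity: ep- → affirmative.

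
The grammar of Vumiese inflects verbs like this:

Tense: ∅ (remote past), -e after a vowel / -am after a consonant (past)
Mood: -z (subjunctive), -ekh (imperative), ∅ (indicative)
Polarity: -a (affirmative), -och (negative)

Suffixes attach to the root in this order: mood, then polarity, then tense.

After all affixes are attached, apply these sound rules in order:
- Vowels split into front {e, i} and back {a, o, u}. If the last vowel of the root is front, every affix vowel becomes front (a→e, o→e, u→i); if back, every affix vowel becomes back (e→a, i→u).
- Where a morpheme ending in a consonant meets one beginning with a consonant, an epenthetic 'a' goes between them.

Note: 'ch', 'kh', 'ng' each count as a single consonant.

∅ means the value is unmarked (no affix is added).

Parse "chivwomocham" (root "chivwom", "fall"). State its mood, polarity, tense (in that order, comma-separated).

indicative, negative, past

Segment: chivwom-och-am.
mood: ∅ → indicative.
polarity: -och → negative.
tense: -e/am → past.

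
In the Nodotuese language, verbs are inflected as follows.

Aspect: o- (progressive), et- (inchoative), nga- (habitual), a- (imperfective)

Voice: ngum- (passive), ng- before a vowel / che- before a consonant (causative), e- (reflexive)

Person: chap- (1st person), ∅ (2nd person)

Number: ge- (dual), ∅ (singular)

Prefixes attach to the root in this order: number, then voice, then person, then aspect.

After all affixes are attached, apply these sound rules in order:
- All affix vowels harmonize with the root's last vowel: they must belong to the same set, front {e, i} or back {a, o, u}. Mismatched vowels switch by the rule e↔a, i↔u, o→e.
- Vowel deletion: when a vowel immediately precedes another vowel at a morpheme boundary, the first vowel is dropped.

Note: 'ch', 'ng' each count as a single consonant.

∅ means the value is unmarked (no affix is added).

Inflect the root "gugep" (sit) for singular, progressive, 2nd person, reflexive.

number = singular: zero marking, form stays gugep.
Attach voice reflexive e- → egugep.
person = 2nd person: zero marking, form stays egugep.
Attach aspect progressive o- → oegugep.
Apply vowel harmony: oegugep → eegugep.
Apply vowel deletion: eegugep → egugep.

egugep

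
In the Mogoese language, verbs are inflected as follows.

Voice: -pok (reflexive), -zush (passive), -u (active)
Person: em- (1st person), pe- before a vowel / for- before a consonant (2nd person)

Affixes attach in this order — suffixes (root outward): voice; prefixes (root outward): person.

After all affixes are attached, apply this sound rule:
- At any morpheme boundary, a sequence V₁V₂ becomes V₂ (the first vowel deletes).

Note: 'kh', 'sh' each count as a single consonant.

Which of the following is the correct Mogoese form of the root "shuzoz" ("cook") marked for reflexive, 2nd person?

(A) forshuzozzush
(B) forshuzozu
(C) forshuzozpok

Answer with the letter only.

C

Attach voice reflexive -pok → shuzozpok.
Attach person 2nd person for- (before consonant 'sh') → forshuzozpok.
Vowel deletion: no change.
So the correct form is forshuzozpok, option (C).
(A) forshuzozzush is wrong: it uses passive instead of reflexive for voice.
(B) forshuzozu is wrong: it uses active instead of reflexive for voice.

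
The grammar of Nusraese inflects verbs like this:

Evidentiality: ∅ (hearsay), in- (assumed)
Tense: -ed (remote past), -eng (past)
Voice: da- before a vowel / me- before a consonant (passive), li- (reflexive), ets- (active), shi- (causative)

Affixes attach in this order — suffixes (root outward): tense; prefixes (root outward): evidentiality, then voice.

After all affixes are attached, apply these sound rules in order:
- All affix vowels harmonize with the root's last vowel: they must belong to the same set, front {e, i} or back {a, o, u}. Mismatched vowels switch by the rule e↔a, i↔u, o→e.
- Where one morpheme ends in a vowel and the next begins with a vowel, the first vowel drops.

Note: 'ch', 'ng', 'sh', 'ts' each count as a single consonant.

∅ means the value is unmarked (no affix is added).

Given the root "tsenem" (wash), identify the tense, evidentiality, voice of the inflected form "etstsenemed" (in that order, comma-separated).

remote past, hearsay, active

Segment: ets-tsenem-ed.
tense: -ed → remote past.
evidentiality: ∅ → hearsay.
voice: ets- → active.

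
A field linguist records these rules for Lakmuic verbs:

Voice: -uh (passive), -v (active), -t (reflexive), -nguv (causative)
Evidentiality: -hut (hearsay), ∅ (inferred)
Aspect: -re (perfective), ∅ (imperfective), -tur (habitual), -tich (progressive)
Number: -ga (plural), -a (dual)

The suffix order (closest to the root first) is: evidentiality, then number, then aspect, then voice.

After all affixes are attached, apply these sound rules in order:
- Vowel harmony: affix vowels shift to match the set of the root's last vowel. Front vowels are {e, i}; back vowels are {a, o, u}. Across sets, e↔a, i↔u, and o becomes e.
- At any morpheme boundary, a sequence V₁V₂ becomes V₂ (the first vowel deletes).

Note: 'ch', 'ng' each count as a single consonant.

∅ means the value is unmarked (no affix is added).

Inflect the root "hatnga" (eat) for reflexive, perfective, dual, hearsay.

hatngahutarat

Attach evidentiality hearsay -hut → hatngahut.
Attach number dual -a → hatngahuta.
Attach aspect perfective -re → hatngahutare.
Attach voice reflexive -t → hatngahutaret.
Apply vowel harmony: hatngahutaret → hatngahutarat.
Vowel deletion: no change.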